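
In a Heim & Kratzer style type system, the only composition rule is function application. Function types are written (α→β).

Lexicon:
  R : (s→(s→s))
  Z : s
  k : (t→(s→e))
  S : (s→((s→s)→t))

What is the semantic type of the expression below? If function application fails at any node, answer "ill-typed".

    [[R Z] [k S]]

[R Z]: (s→(s→s)) applied to s yields (s→s).
At [k S]: neither (t→(s→e)) nor (s→((s→s)→t)) can take the other as argument; the node is ill-typed.

ill-typed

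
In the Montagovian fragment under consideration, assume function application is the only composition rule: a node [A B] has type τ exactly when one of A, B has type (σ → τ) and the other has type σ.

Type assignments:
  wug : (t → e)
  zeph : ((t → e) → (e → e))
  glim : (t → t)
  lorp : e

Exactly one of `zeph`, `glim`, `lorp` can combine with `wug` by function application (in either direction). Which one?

zeph — combines: zeph : ((t → e) → (e → e)) takes wug : (t → e) as argument, giving (e → e).
glim : (t → t) — wug needs t; glim needs t; neither fits.
lorp : e — wug needs t; lorp needs nothing (atomic); neither fits.

zeph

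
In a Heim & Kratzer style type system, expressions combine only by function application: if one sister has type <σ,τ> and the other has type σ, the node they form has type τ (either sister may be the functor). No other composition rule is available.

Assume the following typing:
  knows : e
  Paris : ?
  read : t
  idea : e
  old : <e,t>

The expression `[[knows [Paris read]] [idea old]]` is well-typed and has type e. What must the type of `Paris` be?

<t,<e,<t,e>>>

[[knows [Paris read]] [idea old]] is required to be e. [idea old] : t cannot yield e as functor, so [knows [Paris read]] : <t,e>.
[knows [Paris read]] is required to be <t,e>. knows : e cannot yield <t,e> as functor, so [Paris read] : <e,<t,e>>.
[Paris read] is required to be <e,<t,e>>. read : t cannot yield <e,<t,e>> as functor, so Paris : <t,<e,<t,e>>>.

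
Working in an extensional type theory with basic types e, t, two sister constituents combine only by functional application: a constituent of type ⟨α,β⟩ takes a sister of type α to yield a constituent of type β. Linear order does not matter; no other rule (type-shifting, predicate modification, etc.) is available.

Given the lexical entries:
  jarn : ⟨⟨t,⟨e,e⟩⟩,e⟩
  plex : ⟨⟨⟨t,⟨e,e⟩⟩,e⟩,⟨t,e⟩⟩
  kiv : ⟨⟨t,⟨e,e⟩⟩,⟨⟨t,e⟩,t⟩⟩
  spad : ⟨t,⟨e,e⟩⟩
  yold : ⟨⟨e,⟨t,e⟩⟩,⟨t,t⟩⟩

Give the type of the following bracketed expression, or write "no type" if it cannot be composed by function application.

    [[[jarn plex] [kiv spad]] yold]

[jarn plex]: plex is ⟨⟨⟨t,⟨e,e⟩⟩,e⟩,⟨t,e⟩⟩, jarn is ⟨⟨t,⟨e,e⟩⟩,e⟩; result ⟨t,e⟩.
[kiv spad]: kiv is ⟨⟨t,⟨e,e⟩⟩,⟨⟨t,e⟩,t⟩⟩, spad is ⟨t,⟨e,e⟩⟩; result ⟨⟨t,e⟩,t⟩.
[[jarn plex] [kiv spad]]: [kiv spad] is ⟨⟨t,e⟩,t⟩, [jarn plex] is ⟨t,e⟩; result t.
[[[jarn plex] [kiv spad]] yold]: t with ⟨⟨e,⟨t,e⟩⟩,⟨t,t⟩⟩ — neither is a function whose domain matches the other; composition fails here.

no type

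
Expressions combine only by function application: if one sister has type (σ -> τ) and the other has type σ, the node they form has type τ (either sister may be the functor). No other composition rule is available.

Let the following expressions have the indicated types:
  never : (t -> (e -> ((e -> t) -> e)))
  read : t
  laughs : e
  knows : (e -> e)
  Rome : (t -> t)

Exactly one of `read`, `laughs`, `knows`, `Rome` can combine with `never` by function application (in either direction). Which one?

read — combines: never : (t -> (e -> ((e -> t) -> e))) takes read : t as argument, giving (e -> ((e -> t) -> e)).
laughs : e — does not combine with never.
knows : (e -> e) — does not combine with never.
Rome : (t -> t) — does not combine with never.

read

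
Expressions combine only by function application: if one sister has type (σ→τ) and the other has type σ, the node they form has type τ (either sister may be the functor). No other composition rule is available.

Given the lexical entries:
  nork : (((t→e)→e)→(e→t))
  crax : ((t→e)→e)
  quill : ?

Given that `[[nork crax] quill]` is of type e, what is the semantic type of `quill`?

((e→t)→e)

For [[nork crax] quill] to have type e with [nork crax] of type (e→t), quill must be the function: quill : ((e→t)→e).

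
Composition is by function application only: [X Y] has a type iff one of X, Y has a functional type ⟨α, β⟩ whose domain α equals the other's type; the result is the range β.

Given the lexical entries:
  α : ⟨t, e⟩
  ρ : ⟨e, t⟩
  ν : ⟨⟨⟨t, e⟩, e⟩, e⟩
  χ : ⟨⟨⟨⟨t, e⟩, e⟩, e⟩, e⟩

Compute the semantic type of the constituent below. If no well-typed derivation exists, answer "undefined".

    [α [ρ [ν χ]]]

e

[ν χ] — χ of type ⟨⟨⟨⟨t, e⟩, e⟩, e⟩, e⟩ combines with ν of type ⟨⟨⟨t, e⟩, e⟩, e⟩: type e.
[ρ [ν χ]] — ρ of type ⟨e, t⟩ combines with [ν χ] of type e: type t.
[α [ρ [ν χ]]] — α of type ⟨t, e⟩ combines with [ρ [ν χ]] of type t: type e.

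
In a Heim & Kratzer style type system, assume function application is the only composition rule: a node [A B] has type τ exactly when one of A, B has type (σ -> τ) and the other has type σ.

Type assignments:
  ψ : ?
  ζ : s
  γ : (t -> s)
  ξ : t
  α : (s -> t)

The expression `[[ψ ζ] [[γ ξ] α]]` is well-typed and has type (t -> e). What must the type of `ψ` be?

At [[ψ ζ] [[γ ξ] α]] (required: (t -> e)): [[γ ξ] α] is t, which is not a function with range (t -> e); hence [ψ ζ] is the functor — type (t -> (t -> e)).
At [ψ ζ] (required: (t -> (t -> e))): ζ is s, which is not a function with range (t -> (t -> e)); hence ψ is the functor — type (s -> (t -> (t -> e))).

(s -> (t -> (t -> e)))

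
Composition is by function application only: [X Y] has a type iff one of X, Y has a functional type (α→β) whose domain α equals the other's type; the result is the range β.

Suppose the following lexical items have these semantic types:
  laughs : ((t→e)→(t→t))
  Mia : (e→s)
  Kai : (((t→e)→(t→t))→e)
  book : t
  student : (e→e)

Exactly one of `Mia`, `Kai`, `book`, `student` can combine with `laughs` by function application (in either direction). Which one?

Kai

Mia : (e→s) — laughs needs (t→e); Mia needs e; neither fits.
Kai — combines: Kai : (((t→e)→(t→t))→e) takes laughs : ((t→e)→(t→t)) as argument, giving e.
book : t — laughs needs (t→e); book needs nothing (atomic); neither fits.
student : (e→e) — laughs needs (t→e); student needs e; neither fits.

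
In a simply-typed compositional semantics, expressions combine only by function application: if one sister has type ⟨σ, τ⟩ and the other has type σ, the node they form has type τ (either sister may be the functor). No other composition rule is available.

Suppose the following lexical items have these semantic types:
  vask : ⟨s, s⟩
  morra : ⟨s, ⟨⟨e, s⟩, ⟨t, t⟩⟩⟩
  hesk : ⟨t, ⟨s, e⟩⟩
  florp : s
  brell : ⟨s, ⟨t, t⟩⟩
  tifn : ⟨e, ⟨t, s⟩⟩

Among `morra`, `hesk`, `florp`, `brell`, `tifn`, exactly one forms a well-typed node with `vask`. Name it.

florp

morra : ⟨s, ⟨⟨e, s⟩, ⟨t, t⟩⟩⟩ — neither side's domain matches the other.
hesk : ⟨t, ⟨s, e⟩⟩ — neither side's domain matches the other.
florp — combines: vask : ⟨s, s⟩ takes florp : s as argument, giving s.
brell : ⟨s, ⟨t, t⟩⟩ — neither side's domain matches the other.
tifn : ⟨e, ⟨t, s⟩⟩ — neither side's domain matches the other.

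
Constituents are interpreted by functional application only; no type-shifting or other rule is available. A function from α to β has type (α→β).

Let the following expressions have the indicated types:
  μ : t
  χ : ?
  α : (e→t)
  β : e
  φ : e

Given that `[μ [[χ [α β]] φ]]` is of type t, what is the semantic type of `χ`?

[μ [[χ [α β]] φ]] must have type t. The sister μ has type t; that is not a function onto t, so [[χ [α β]] φ] must be the functor, of type (t→t).
[[χ [α β]] φ] must have type (t→t). The sister φ has type e; that is not a function onto (t→t), so [χ [α β]] must be the functor, of type (e→(t→t)).
[χ [α β]] must have type (e→(t→t)). The sister [α β] has type t; that is not a function onto (e→(t→t)), so χ must be the functor, of type (t→(e→(t→t))).

(t→(e→(t→t)))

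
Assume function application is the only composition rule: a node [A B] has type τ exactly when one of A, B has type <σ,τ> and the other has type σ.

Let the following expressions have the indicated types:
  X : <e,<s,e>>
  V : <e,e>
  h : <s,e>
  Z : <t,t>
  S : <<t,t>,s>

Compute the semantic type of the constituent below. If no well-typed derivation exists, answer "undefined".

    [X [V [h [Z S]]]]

[Z S]: S is <<t,t>,s>, Z is <t,t>; result s.
[h [Z S]]: h is <s,e>, [Z S] is s; result e.
[V [h [Z S]]]: V is <e,e>, [h [Z S]] is e; result e.
[X [V [h [Z S]]]]: X is <e,<s,e>>, [V [h [Z S]]] is e; result <s,e>.

<s,e>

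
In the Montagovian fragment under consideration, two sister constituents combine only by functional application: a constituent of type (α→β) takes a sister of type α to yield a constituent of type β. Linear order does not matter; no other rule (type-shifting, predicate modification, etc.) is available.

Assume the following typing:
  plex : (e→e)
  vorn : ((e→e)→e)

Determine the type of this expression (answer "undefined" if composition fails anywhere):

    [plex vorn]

e

[plex vorn]: functor vorn : ((e→e)→e), argument plex : (e→e); result e.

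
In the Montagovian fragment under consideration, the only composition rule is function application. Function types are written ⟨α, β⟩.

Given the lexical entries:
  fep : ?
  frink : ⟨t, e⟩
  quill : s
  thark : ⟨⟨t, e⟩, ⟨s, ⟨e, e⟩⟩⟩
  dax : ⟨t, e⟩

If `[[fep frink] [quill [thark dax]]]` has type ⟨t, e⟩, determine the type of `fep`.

⟨⟨t, e⟩, ⟨⟨e, e⟩, ⟨t, e⟩⟩⟩

[[fep frink] [quill [thark dax]]] is required to be ⟨t, e⟩. [quill [thark dax]] : ⟨e, e⟩ cannot yield ⟨t, e⟩ as functor, so [fep frink] : ⟨⟨e, e⟩, ⟨t, e⟩⟩.
[fep frink] is required to be ⟨⟨e, e⟩, ⟨t, e⟩⟩. frink : ⟨t, e⟩ cannot yield ⟨⟨e, e⟩, ⟨t, e⟩⟩ as functor, so fep : ⟨⟨t, e⟩, ⟨⟨e, e⟩, ⟨t, e⟩⟩⟩.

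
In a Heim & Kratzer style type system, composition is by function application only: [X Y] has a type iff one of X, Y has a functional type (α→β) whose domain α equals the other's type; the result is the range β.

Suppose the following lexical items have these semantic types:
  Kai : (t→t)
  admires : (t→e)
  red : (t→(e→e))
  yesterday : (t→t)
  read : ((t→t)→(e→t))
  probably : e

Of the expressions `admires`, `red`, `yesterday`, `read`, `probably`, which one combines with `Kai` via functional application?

admires : (t→e) — does not combine with Kai.
red : (t→(e→e)) — does not combine with Kai.
yesterday : (t→t) — does not combine with Kai.
read — combines: read : ((t→t)→(e→t)) takes Kai : (t→t) as argument, giving (e→t).
probably : e — does not combine with Kai.

read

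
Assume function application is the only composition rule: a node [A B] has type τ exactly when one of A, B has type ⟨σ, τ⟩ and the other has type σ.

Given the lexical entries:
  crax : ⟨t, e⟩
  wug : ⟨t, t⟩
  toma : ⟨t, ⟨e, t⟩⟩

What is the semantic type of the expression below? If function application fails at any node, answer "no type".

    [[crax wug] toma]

no type

At [crax wug]: neither ⟨t, e⟩ nor ⟨t, t⟩ can take the other as argument; the node is ill-typed.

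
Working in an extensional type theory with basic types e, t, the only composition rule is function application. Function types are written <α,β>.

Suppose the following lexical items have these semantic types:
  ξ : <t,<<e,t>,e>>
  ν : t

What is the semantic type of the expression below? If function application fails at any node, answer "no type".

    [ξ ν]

[ξ ν]: ξ is <t,<<e,t>,e>>, ν is t; result <<e,t>,e>.

<<e,t>,e>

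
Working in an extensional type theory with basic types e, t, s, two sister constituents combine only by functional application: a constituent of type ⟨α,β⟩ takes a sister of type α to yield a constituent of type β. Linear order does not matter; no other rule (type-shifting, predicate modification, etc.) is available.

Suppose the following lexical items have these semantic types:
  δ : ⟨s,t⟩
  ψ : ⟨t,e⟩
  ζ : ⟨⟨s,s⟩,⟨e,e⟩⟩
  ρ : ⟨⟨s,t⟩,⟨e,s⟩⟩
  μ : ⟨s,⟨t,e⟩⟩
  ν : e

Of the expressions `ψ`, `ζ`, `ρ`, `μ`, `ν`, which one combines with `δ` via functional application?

ψ : ⟨t,e⟩ — no; δ wants s, and ψ wants t.
ζ : ⟨⟨s,s⟩,⟨e,e⟩⟩ — no; δ wants s, and ζ wants ⟨s,s⟩.
ρ — combines: ρ : ⟨⟨s,t⟩,⟨e,s⟩⟩ takes δ : ⟨s,t⟩ as argument, giving ⟨e,s⟩.
μ : ⟨s,⟨t,e⟩⟩ — no; δ wants s, and μ wants s.
ν : e — no; δ wants s, and ν wants nothing (atomic).

ρ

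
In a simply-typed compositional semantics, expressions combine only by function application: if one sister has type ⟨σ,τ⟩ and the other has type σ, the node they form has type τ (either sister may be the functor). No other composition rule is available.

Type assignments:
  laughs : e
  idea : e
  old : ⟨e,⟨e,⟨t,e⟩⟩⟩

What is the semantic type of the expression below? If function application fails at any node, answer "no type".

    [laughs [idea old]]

[idea old]: old is ⟨e,⟨e,⟨t,e⟩⟩⟩, idea is e; result ⟨e,⟨t,e⟩⟩.
[laughs [idea old]]: [idea old] is ⟨e,⟨t,e⟩⟩, laughs is e; result ⟨t,e⟩.

⟨t,e⟩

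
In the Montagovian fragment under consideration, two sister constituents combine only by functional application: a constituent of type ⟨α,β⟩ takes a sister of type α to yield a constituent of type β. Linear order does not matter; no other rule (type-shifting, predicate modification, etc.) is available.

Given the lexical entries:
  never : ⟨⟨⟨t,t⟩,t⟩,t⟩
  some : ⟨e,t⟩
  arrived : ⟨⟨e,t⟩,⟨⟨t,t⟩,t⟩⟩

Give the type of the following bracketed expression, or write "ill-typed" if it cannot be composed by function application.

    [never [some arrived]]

t

[some arrived]: ⟨⟨e,t⟩,⟨⟨t,t⟩,t⟩⟩ applied to ⟨e,t⟩ yields ⟨⟨t,t⟩,t⟩.
[never [some arrived]]: ⟨⟨⟨t,t⟩,t⟩,t⟩ applied to ⟨⟨t,t⟩,t⟩ yields t.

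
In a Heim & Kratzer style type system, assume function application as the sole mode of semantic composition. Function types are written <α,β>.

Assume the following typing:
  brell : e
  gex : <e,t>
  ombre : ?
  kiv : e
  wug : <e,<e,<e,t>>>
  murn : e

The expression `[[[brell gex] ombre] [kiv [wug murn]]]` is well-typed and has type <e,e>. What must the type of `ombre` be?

<t,<<e,t>,<e,e>>>

At [[[brell gex] ombre] [kiv [wug murn]]] (required: <e,e>): [kiv [wug murn]] is <e,t>, which is not a function with range <e,e>; hence [[brell gex] ombre] is the functor — type <<e,t>,<e,e>>.
At [[brell gex] ombre] (required: <<e,t>,<e,e>>): [brell gex] is t, which is not a function with range <<e,t>,<e,e>>; hence ombre is the functor — type <t,<<e,t>,<e,e>>>.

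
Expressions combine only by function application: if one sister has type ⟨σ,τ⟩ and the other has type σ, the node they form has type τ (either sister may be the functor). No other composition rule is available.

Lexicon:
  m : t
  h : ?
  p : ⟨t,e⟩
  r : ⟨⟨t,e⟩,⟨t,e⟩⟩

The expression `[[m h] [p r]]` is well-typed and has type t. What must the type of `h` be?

At [[m h] [p r]] (required: t): [p r] is ⟨t,e⟩, which is not a function with range t; hence [m h] is the functor — type ⟨⟨t,e⟩,t⟩.
At [m h] (required: ⟨⟨t,e⟩,t⟩): m is t, which is not a function with range ⟨⟨t,e⟩,t⟩; hence h is the functor — type ⟨t,⟨⟨t,e⟩,t⟩⟩.

⟨t,⟨⟨t,e⟩,t⟩⟩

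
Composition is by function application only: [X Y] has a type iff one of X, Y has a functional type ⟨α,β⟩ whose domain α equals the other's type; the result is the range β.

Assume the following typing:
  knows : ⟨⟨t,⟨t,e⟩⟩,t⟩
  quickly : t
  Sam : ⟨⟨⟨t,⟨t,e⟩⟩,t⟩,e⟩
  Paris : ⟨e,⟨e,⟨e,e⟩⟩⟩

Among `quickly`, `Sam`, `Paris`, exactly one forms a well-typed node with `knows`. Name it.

Sam

quickly : t — no; knows wants ⟨t,⟨t,e⟩⟩, and quickly wants nothing (atomic).
Sam — combines: Sam : ⟨⟨⟨t,⟨t,e⟩⟩,t⟩,e⟩ takes knows : ⟨⟨t,⟨t,e⟩⟩,t⟩ as argument, giving e.
Paris : ⟨e,⟨e,⟨e,e⟩⟩⟩ — no; knows wants ⟨t,⟨t,e⟩⟩, and Paris wants e.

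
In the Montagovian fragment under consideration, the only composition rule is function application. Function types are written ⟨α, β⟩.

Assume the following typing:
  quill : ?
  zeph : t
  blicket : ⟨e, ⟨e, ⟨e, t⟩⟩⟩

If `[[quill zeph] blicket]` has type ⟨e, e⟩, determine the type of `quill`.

For [[quill zeph] blicket] to have type ⟨e, e⟩ with blicket of type ⟨e, ⟨e, ⟨e, t⟩⟩⟩, [quill zeph] must be the function: [quill zeph] : ⟨⟨e, ⟨e, ⟨e, t⟩⟩⟩, ⟨e, e⟩⟩.
For [quill zeph] to have type ⟨⟨e, ⟨e, ⟨e, t⟩⟩⟩, ⟨e, e⟩⟩ with zeph of type t, quill must be the function: quill : ⟨t, ⟨⟨e, ⟨e, ⟨e, t⟩⟩⟩, ⟨e, e⟩⟩⟩.

⟨t, ⟨⟨e, ⟨e, ⟨e, t⟩⟩⟩, ⟨e, e⟩⟩⟩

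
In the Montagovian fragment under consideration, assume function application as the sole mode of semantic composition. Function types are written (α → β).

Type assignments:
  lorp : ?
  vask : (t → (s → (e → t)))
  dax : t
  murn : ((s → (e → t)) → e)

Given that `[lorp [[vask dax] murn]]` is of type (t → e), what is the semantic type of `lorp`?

(e → (t → e))

[lorp [[vask dax] murn]] is required to be (t → e). [[vask dax] murn] : e cannot yield (t → e) as functor, so lorp : (e → (t → e)).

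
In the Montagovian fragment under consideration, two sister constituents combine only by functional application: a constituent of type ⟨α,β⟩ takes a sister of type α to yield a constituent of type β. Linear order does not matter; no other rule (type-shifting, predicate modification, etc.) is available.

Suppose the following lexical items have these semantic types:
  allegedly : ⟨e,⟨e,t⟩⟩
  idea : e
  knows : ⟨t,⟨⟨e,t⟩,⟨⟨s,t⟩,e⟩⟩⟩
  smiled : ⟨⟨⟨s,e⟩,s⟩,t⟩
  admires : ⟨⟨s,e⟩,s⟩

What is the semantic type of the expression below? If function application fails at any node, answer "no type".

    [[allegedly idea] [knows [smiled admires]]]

[allegedly idea]: functor allegedly : ⟨e,⟨e,t⟩⟩, argument idea : e; result ⟨e,t⟩.
[smiled admires]: functor smiled : ⟨⟨⟨s,e⟩,s⟩,t⟩, argument admires : ⟨⟨s,e⟩,s⟩; result t.
[knows [smiled admires]]: functor knows : ⟨t,⟨⟨e,t⟩,⟨⟨s,t⟩,e⟩⟩⟩, argument [smiled admires] : t; result ⟨⟨e,t⟩,⟨⟨s,t⟩,e⟩⟩.
[[allegedly idea] [knows [smiled admires]]]: functor [knows [smiled admires]] : ⟨⟨e,t⟩,⟨⟨s,t⟩,e⟩⟩, argument [allegedly idea] : ⟨e,t⟩; result ⟨⟨s,t⟩,e⟩.

⟨⟨s,t⟩,e⟩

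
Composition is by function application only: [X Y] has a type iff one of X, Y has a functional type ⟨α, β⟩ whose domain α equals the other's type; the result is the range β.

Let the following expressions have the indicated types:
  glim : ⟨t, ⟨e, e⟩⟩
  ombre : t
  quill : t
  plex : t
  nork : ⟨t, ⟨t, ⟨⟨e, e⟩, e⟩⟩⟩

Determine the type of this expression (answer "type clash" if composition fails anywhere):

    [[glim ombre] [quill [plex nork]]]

[glim ombre]: ⟨t, ⟨e, e⟩⟩ applied to t yields ⟨e, e⟩.
[plex nork]: ⟨t, ⟨t, ⟨⟨e, e⟩, e⟩⟩⟩ applied to t yields ⟨t, ⟨⟨e, e⟩, e⟩⟩.
[quill [plex nork]]: ⟨t, ⟨⟨e, e⟩, e⟩⟩ applied to t yields ⟨⟨e, e⟩, e⟩.
[[glim ombre] [quill [plex nork]]]: ⟨⟨e, e⟩, e⟩ applied to ⟨e, e⟩ yields e.

e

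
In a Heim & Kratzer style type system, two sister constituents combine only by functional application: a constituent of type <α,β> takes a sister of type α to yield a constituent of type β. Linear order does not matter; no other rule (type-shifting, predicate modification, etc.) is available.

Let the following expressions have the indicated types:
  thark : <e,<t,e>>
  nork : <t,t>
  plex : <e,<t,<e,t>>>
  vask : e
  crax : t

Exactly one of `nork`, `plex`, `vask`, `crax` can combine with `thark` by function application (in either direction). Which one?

nork : <t,t> — neither side's domain matches the other.
plex : <e,<t,<e,t>>> — neither side's domain matches the other.
vask — combines: thark : <e,<t,e>> takes vask : e as argument, giving <t,e>.
crax : t — neither side's domain matches the other.

vask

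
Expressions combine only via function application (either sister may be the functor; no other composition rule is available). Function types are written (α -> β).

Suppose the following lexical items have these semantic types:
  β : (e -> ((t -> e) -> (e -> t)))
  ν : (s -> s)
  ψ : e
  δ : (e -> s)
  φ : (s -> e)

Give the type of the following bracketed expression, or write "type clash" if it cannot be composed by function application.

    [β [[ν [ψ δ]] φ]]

((t -> e) -> (e -> t))

[ψ δ]: functor δ : (e -> s), argument ψ : e; result s.
[ν [ψ δ]]: functor ν : (s -> s), argument [ψ δ] : s; result s.
[[ν [ψ δ]] φ]: functor φ : (s -> e), argument [ν [ψ δ]] : s; result e.
[β [[ν [ψ δ]] φ]]: functor β : (e -> ((t -> e) -> (e -> t))), argument [[ν [ψ δ]] φ] : e; result ((t -> e) -> (e -> t)).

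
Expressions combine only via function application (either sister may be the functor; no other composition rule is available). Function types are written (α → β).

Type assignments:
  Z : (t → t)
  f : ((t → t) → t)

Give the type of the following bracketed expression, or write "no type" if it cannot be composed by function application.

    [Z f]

t

[Z f]: ((t → t) → t) applied to (t → t) yields t.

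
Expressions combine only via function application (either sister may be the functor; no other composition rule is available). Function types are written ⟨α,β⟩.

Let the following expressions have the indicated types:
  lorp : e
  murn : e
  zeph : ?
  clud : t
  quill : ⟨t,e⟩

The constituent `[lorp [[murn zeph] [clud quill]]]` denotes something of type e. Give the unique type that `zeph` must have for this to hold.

⟨e,⟨e,⟨e,e⟩⟩⟩

[lorp [[murn zeph] [clud quill]]] must have type e. The sister lorp has type e; that is not a function onto e, so [[murn zeph] [clud quill]] must be the functor, of type ⟨e,e⟩.
[[murn zeph] [clud quill]] must have type ⟨e,e⟩. The sister [clud quill] has type e; that is not a function onto ⟨e,e⟩, so [murn zeph] must be the functor, of type ⟨e,⟨e,e⟩⟩.
[murn zeph] must have type ⟨e,⟨e,e⟩⟩. The sister murn has type e; that is not a function onto ⟨e,⟨e,e⟩⟩, so zeph must be the functor, of type ⟨e,⟨e,⟨e,e⟩⟩⟩.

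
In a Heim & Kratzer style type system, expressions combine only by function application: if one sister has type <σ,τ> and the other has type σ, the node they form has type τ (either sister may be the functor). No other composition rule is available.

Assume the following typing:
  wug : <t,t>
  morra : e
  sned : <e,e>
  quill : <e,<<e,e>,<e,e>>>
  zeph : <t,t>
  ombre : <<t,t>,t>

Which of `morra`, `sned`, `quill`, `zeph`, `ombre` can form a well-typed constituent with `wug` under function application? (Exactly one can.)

ombre

morra : e — does not combine with wug.
sned : <e,e> — does not combine with wug.
quill : <e,<<e,e>,<e,e>>> — does not combine with wug.
zeph : <t,t> — does not combine with wug.
ombre — combines: ombre : <<t,t>,t> takes wug : <t,t> as argument, giving t.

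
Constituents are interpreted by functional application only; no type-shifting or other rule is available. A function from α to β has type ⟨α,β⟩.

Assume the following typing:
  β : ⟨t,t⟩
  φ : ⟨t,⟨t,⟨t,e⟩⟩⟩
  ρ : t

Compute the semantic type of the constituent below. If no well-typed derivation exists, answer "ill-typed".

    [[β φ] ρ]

[β φ]: ⟨t,t⟩ and ⟨t,⟨t,⟨t,e⟩⟩⟩ cannot combine by function application — type clash.

ill-typed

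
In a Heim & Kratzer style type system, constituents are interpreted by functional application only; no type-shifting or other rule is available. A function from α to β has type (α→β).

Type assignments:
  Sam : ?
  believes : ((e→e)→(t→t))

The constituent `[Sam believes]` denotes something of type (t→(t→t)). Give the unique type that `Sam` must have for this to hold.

[Sam believes] is required to be (t→(t→t)). believes : ((e→e)→(t→t)) cannot yield (t→(t→t)) as functor, so Sam : (((e→e)→(t→t))→(t→(t→t))).

(((e→e)→(t→t))→(t→(t→t)))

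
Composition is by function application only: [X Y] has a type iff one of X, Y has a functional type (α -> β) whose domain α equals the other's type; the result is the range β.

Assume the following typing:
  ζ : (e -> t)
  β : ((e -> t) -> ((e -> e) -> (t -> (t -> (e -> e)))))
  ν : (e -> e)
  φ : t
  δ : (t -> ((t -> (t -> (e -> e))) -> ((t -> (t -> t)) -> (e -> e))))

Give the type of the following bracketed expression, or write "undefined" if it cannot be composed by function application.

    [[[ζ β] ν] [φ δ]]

((t -> (t -> t)) -> (e -> e))

[ζ β]: functor β : ((e -> t) -> ((e -> e) -> (t -> (t -> (e -> e))))), argument ζ : (e -> t); result ((e -> e) -> (t -> (t -> (e -> e)))).
[[ζ β] ν]: functor [ζ β] : ((e -> e) -> (t -> (t -> (e -> e)))), argument ν : (e -> e); result (t -> (t -> (e -> e))).
[φ δ]: functor δ : (t -> ((t -> (t -> (e -> e))) -> ((t -> (t -> t)) -> (e -> e)))), argument φ : t; result ((t -> (t -> (e -> e))) -> ((t -> (t -> t)) -> (e -> e))).
[[[ζ β] ν] [φ δ]]: functor [φ δ] : ((t -> (t -> (e -> e))) -> ((t -> (t -> t)) -> (e -> e))), argument [[ζ β] ν] : (t -> (t -> (e -> e))); result ((t -> (t -> t)) -> (e -> e)).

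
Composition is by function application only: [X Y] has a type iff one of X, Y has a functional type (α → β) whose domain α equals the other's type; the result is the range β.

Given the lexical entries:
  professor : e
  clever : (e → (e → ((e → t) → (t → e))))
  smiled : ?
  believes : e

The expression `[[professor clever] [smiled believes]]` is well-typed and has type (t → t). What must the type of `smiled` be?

For [[professor clever] [smiled believes]] to have type (t → t) with [professor clever] of type (e → ((e → t) → (t → e))), [smiled believes] must be the function: [smiled believes] : ((e → ((e → t) → (t → e))) → (t → t)).
For [smiled believes] to have type ((e → ((e → t) → (t → e))) → (t → t)) with believes of type e, smiled must be the function: smiled : (e → ((e → ((e → t) → (t → e))) → (t → t))).

(e → ((e → ((e → t) → (t → e))) → (t → t)))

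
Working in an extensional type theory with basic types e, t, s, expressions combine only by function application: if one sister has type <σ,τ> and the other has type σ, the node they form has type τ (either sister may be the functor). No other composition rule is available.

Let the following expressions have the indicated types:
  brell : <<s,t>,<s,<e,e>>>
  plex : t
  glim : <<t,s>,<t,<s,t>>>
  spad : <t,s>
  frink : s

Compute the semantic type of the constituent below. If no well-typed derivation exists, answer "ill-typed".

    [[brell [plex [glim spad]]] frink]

<e,e>

[glim spad]: glim is <<t,s>,<t,<s,t>>>, spad is <t,s>; result <t,<s,t>>.
[plex [glim spad]]: [glim spad] is <t,<s,t>>, plex is t; result <s,t>.
[brell [plex [glim spad]]]: brell is <<s,t>,<s,<e,e>>>, [plex [glim spad]] is <s,t>; result <s,<e,e>>.
[[brell [plex [glim spad]]] frink]: [brell [plex [glim spad]]] is <s,<e,e>>, frink is s; result <e,e>.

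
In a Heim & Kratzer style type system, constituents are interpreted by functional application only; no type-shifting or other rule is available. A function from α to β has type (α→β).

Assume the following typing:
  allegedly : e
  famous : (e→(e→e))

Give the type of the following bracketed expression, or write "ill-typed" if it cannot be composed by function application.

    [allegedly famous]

At [allegedly famous], famous : (e→(e→e)) takes allegedly : e, giving (e→e).

(e→e)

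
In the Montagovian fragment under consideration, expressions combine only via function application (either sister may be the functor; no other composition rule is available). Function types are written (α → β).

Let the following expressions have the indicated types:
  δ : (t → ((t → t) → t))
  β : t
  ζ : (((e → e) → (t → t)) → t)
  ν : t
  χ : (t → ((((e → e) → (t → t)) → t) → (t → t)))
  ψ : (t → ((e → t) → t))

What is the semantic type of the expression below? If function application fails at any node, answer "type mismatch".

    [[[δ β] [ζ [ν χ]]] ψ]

((e → t) → t)

[δ β]: functor δ : (t → ((t → t) → t)), argument β : t; result ((t → t) → t).
[ν χ]: functor χ : (t → ((((e → e) → (t → t)) → t) → (t → t))), argument ν : t; result ((((e → e) → (t → t)) → t) → (t → t)).
[ζ [ν χ]]: functor [ν χ] : ((((e → e) → (t → t)) → t) → (t → t)), argument ζ : (((e → e) → (t → t)) → t); result (t → t).
[[δ β] [ζ [ν χ]]]: functor [δ β] : ((t → t) → t), argument [ζ [ν χ]] : (t → t); result t.
[[[δ β] [ζ [ν χ]]] ψ]: functor ψ : (t → ((e → t) → t)), argument [[δ β] [ζ [ν χ]]] : t; result ((e → t) → t).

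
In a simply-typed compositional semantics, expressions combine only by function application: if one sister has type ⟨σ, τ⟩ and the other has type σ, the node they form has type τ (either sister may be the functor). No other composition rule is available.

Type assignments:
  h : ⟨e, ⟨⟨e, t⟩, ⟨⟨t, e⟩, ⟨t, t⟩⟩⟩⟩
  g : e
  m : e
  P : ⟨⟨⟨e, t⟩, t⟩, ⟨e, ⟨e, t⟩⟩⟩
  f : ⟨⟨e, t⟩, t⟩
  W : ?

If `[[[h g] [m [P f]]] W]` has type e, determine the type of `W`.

⟨⟨⟨t, e⟩, ⟨t, t⟩⟩, e⟩

For [[[h g] [m [P f]]] W] to have type e with [[h g] [m [P f]]] of type ⟨⟨t, e⟩, ⟨t, t⟩⟩, W must be the function: W : ⟨⟨⟨t, e⟩, ⟨t, t⟩⟩, e⟩.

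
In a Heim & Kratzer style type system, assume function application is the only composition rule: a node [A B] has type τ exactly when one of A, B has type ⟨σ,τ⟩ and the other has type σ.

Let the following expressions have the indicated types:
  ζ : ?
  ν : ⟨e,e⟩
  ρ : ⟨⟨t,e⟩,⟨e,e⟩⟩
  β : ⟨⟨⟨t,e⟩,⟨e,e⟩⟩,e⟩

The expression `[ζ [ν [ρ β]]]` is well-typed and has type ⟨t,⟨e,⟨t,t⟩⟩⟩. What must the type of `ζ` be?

⟨e,⟨t,⟨e,⟨t,t⟩⟩⟩⟩

At [ζ [ν [ρ β]]] (required: ⟨t,⟨e,⟨t,t⟩⟩⟩): [ν [ρ β]] is e, which is not a function with range ⟨t,⟨e,⟨t,t⟩⟩⟩; hence ζ is the functor — type ⟨e,⟨t,⟨e,⟨t,t⟩⟩⟩⟩.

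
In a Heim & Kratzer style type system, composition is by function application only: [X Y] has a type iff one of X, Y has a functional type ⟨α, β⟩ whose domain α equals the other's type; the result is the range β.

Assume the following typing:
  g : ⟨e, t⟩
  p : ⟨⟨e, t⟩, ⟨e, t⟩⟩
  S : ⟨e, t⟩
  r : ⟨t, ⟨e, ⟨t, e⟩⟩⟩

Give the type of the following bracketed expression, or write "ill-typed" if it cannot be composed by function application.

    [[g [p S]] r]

ill-typed

[p S]: functor p : ⟨⟨e, t⟩, ⟨e, t⟩⟩, argument S : ⟨e, t⟩; result ⟨e, t⟩.
[g [p S]]: ⟨e, t⟩ and ⟨e, t⟩ cannot combine by function application — type clash.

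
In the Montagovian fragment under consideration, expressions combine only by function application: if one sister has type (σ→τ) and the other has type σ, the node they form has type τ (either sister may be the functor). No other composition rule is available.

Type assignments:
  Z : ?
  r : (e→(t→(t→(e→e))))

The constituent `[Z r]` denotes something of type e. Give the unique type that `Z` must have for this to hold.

[Z r] is required to be e. r : (e→(t→(t→(e→e)))) cannot yield e as functor, so Z : ((e→(t→(t→(e→e))))→e).

((e→(t→(t→(e→e))))→e)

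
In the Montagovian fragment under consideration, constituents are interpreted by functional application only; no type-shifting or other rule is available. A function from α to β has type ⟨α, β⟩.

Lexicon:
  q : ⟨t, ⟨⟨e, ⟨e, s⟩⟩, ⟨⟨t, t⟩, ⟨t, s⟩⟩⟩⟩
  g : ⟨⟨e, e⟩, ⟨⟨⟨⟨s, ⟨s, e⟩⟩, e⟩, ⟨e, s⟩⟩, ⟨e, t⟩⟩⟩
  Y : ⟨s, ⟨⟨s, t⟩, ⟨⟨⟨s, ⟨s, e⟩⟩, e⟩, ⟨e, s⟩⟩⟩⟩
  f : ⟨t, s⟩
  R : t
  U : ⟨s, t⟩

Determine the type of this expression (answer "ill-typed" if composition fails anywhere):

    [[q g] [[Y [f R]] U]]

ill-typed

At [q g]: neither ⟨t, ⟨⟨e, ⟨e, s⟩⟩, ⟨⟨t, t⟩, ⟨t, s⟩⟩⟩⟩ nor ⟨⟨e, e⟩, ⟨⟨⟨⟨s, ⟨s, e⟩⟩, e⟩, ⟨e, s⟩⟩, ⟨e, t⟩⟩⟩ can take the other as argument; the node is ill-typed.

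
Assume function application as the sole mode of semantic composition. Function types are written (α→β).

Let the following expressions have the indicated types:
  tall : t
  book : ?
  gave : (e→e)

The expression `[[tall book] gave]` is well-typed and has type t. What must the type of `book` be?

(t→((e→e)→t))

For [[tall book] gave] to have type t with gave of type (e→e), [tall book] must be the function: [tall book] : ((e→e)→t).
For [tall book] to have type ((e→e)→t) with tall of type t, book must be the function: book : (t→((e→e)→t)).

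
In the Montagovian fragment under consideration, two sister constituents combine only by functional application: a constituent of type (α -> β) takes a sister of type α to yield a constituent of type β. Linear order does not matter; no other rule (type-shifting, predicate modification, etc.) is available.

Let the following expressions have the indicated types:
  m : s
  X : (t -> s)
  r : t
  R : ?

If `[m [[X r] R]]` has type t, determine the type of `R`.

At [m [[X r] R]] (required: t): m is s, which is not a function with range t; hence [[X r] R] is the functor — type (s -> t).
At [[X r] R] (required: (s -> t)): [X r] is s, which is not a function with range (s -> t); hence R is the functor — type (s -> (s -> t)).

(s -> (s -> t))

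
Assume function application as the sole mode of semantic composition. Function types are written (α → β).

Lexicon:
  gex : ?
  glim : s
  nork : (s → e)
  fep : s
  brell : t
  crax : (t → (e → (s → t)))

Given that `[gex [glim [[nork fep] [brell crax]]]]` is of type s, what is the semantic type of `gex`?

[gex [glim [[nork fep] [brell crax]]]] is required to be s. [glim [[nork fep] [brell crax]]] : t cannot yield s as functor, so gex : (t → s).

(t → s)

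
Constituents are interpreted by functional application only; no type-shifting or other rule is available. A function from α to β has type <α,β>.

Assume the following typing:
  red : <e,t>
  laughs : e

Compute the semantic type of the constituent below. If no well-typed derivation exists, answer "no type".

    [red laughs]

[red laughs]: <e,t> applied to e yields t.

t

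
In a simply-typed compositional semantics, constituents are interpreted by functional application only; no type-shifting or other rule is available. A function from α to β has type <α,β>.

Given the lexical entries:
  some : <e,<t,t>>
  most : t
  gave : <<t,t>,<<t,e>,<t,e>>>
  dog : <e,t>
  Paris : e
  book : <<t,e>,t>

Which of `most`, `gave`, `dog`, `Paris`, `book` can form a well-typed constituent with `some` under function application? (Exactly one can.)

Paris

most : t — some needs e; most needs nothing (atomic); neither fits.
gave : <<t,t>,<<t,e>,<t,e>>> — some needs e; gave needs <t,t>; neither fits.
dog : <e,t> — some needs e; dog needs e; neither fits.
Paris — combines: some : <e,<t,t>> takes Paris : e as argument, giving <t,t>.
book : <<t,e>,t> — some needs e; book needs <t,e>; neither fits.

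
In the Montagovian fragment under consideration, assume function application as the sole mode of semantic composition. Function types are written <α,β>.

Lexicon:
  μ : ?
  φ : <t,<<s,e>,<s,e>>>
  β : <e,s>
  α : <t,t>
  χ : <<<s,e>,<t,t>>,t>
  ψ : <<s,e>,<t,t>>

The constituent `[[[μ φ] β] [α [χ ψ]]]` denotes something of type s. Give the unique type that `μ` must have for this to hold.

[[[μ φ] β] [α [χ ψ]]] must have type s. The sister [α [χ ψ]] has type t; that is not a function onto s, so [[μ φ] β] must be the functor, of type <t,s>.
[[μ φ] β] must have type <t,s>. The sister β has type <e,s>; that is not a function onto <t,s>, so [μ φ] must be the functor, of type <<e,s>,<t,s>>.
[μ φ] must have type <<e,s>,<t,s>>. The sister φ has type <t,<<s,e>,<s,e>>>; that is not a function onto <<e,s>,<t,s>>, so μ must be the functor, of type <<t,<<s,e>,<s,e>>>,<<e,s>,<t,s>>>.

<<t,<<s,e>,<s,e>>>,<<e,s>,<t,s>>>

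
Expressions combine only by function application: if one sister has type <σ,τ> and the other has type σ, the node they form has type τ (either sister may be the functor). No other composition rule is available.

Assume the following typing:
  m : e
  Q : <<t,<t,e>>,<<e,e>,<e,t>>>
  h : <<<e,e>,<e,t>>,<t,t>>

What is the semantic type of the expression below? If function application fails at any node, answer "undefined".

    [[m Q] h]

undefined

[m Q]: e and <<t,<t,e>>,<<e,e>,<e,t>>> cannot combine by function application — type clash.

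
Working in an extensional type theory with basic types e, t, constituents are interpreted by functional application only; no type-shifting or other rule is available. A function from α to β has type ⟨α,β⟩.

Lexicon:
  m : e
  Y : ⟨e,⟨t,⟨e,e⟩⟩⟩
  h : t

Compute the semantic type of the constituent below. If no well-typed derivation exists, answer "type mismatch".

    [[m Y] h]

⟨e,e⟩

[m Y]: ⟨e,⟨t,⟨e,e⟩⟩⟩ applied to e yields ⟨t,⟨e,e⟩⟩.
[[m Y] h]: ⟨t,⟨e,e⟩⟩ applied to t yields ⟨e,e⟩.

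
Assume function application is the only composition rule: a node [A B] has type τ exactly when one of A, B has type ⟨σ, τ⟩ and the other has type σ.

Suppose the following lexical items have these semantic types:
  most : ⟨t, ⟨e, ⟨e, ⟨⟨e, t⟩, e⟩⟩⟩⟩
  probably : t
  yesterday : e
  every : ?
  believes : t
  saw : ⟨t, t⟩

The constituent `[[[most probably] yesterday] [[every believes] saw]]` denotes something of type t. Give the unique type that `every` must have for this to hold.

⟨t, ⟨⟨t, t⟩, ⟨⟨e, ⟨⟨e, t⟩, e⟩⟩, t⟩⟩⟩

At [[[most probably] yesterday] [[every believes] saw]] (required: t): [[most probably] yesterday] is ⟨e, ⟨⟨e, t⟩, e⟩⟩, which is not a function with range t; hence [[every believes] saw] is the functor — type ⟨⟨e, ⟨⟨e, t⟩, e⟩⟩, t⟩.
At [[every believes] saw] (required: ⟨⟨e, ⟨⟨e, t⟩, e⟩⟩, t⟩): saw is ⟨t, t⟩, which is not a function with range ⟨⟨e, ⟨⟨e, t⟩, e⟩⟩, t⟩; hence [every believes] is the functor — type ⟨⟨t, t⟩, ⟨⟨e, ⟨⟨e, t⟩, e⟩⟩, t⟩⟩.
At [every believes] (required: ⟨⟨t, t⟩, ⟨⟨e, ⟨⟨e, t⟩, e⟩⟩, t⟩⟩): believes is t, which is not a function with range ⟨⟨t, t⟩, ⟨⟨e, ⟨⟨e, t⟩, e⟩⟩, t⟩⟩; hence every is the functor — type ⟨t, ⟨⟨t, t⟩, ⟨⟨e, ⟨⟨e, t⟩, e⟩⟩, t⟩⟩⟩.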